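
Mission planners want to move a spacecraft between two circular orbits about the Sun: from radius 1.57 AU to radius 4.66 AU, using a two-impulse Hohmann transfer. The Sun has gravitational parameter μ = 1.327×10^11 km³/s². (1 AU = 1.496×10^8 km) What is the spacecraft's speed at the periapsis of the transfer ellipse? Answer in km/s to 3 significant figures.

In km: r₁ = 1.57 × 1.496×10^8 = 2.34872×10^8 km; r₂ = 4.66 × 1.496×10^8 = 6.97136×10^8 km.
The Hohmann ellipse has a_t = (r₁ + r₂)/2 = 4.66004×10^8 km.
The periapsis of the transfer ellipse is at r = 2.34872×10^8 km.
From the vis-viva equation, v = √[μ(2/r − 1/a_t)] = 29.07 km/s.

v = 29.1 km/s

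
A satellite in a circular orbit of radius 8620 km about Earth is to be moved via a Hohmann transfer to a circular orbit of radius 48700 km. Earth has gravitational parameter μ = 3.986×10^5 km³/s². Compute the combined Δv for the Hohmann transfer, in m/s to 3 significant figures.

Δv = 3360 m/s

Transfer-ellipse semi-major axis a_t = (r₁ + r₂)/2 = (8620 + 48700)/2 = 28660 km.
At r₁ the circular-orbit speed is v₁ = √(μ/r₁) = 6.800 km/s.
Transfer-orbit speed at r₁ (vis-viva equation): v_p = √[μ(2/r₁ − 1/a_t)] = 8.864 km/s.
First burn Δv₁ = |v_p − v₁| = 2.064 km/s.
At r₂, v₂ = √(μ/r₂) = 2.861 km/s.
Transfer-orbit speed at r₂: v_a = √[μ(2/r₂ − 1/a_t)] = 1.569 km/s.
Second burn Δv₂ = |v₂ − v_a| = 1.292 km/s.
Total Δv = Δv₁ + Δv₂ = 3.356 km/s.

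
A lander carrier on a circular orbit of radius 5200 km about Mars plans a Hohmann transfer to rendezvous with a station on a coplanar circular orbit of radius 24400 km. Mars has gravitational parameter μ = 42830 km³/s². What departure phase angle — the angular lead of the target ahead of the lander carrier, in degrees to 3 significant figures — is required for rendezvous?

φ = 95.0°

Semi-major axis of the transfer orbit: a_t = (5200 + 24400)/2 = 14800 km.
Transfer time t = π√(a_t³/μ) = 27330 s.
Target angular speed ω₂ = √(μ/r₂³) = 5.430×10^-5 rad/s.
Angle swept by the target during transfer: ω₂·t = 1.484 rad = 85.03°.
Arrival is 180° from departure on the ellipse, so φ = 180° − 85.03° = 95.0°.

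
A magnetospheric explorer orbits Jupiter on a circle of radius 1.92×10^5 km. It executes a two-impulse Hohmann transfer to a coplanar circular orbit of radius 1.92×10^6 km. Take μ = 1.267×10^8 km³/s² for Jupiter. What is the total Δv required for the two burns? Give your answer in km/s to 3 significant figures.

Δv = 13.6 km/s

Transfer-ellipse semi-major axis a_t = (r₁ + r₂)/2 = (1.920×10^5 + 1.920×10^6)/2 = 1.056×10^6 km.
At r₁ the circular-orbit speed is v₁ = √(μ/r₁) = 25.69 km/s.
On the transfer ellipse at r₁, vis-viva gives v_p = √[μ(2/r₁ − 1/a_t)] = 34.64 km/s.
First burn Δv₁ = |v_p − v₁| = 8.950 km/s.
Circular speed at r₂: v₂ = √(μ/r₂) = 8.1234 km/s.
Transfer-orbit speed at r₂: v_a = √[μ(2/r₂ − 1/a_t)] = 3.4638 km/s.
Second burn Δv₂ = |v₂ − v_a| = 4.660 km/s.
Δv = Δv₁ + Δv₂ = 8.950 + 4.660 = 13.61 km/s.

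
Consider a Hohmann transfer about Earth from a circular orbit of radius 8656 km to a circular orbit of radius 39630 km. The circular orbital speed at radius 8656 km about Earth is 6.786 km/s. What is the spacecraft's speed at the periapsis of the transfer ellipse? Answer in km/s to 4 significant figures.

v = 8.694 km/s

From the circular-orbit relation v² = μ/r at r = 8656 km: μ = v²r = (6.786)² × 8656 = 3.98607×10^5 km³/s².
Semi-major axis of the transfer orbit: a_t = (8656 + 39630)/2 = 24143 km.
The periapsis of the transfer ellipse is at r = 8656 km.
From the vis-viva equation, v = √[μ(2/r − 1/a_t)] = 8.694 km/s.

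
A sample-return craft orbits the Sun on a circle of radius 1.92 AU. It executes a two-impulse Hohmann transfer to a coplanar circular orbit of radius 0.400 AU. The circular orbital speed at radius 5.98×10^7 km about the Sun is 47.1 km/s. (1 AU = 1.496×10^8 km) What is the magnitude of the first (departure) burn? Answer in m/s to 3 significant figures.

Δv₁ = 8870 m/s

From the circular-orbit relation v² = μ/r at r = 5.98×10^7 km: μ = v²r = (47.1)² × 5.98×10^7 = 1.32661×10^11 km³/s².
In km: r₁ = 1.92 × 1.496×10^8 = 2.87232×10^8 km; r₂ = 0.400 × 1.496×10^8 = 5.984×10^7 km.
The Hohmann ellipse has a_t = (r₁ + r₂)/2 = 1.73536×10^8 km.
Circular speed at r = 2.87232×10^8 km: v_c = √(μ/r) = 21.491 km/s.
Vis-viva on the transfer ellipse at r = 2.87232×10^8 km gives v_t = √[μ(2/r − 1/a_t)] = 12.620 km/s.
Δv₁ = |v_t − v_c| = |12.620 − 21.491| = 8.871 km/s.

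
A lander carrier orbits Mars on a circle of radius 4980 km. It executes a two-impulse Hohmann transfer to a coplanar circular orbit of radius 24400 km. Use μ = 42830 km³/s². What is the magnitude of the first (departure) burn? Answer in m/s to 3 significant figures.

Transfer-ellipse semi-major axis a_t = (r₁ + r₂)/2 = (4980 + 24400)/2 = 14690 km.
On the circular orbit at r = 4980 km, v_c = √(μ/r) = 2.93264 km/s.
Transfer-orbit speed at the same r (vis-viva, a = a_t): v_t = √[μ(2/r − 1/a_t)] = 3.77958 km/s.
Δv₁ = |v_t − v_c| = |3.77958 − 2.93264| = 0.8469 km/s.

Δv₁ = 847 m/s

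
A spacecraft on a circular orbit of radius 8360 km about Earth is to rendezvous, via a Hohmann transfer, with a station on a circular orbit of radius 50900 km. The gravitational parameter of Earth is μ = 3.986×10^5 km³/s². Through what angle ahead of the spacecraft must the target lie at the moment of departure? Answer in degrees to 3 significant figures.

The Hohmann ellipse has a_t = (r₁ + r₂)/2 = 29630 km.
Transfer time t = π√(a_t³/μ) = 25379.2 s.
Target angular speed ω₂ = √(μ/r₂³) = 5.49784×10^-5 rad/s.
Angle swept by the target during transfer: ω₂·t = 1.39531 rad = 79.95°.
The spacecraft traverses 180° on the transfer ellipse, so the target must lead by 180° − 79.95° = 100°.

φ = 100°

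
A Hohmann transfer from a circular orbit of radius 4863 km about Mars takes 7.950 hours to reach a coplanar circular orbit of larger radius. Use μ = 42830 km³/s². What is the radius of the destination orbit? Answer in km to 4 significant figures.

r₂ = 25660 km

Transfer time t = 7.950 hours = 28620 s, and t = π√(a_t³/μ).
So a_t = (μ t²/π²)^(1/3) = (42830 × (28620)² / π²)^(1/3) = 15261 km.
Since a_t = (r₁ + r₂)/2, r₂ = 2a_t − r₁ = 2×15261 − 4863 = 25659 km.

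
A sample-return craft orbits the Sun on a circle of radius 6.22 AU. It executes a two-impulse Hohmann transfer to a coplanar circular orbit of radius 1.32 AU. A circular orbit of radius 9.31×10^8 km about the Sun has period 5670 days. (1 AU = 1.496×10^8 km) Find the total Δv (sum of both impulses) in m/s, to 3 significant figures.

From Kepler's third law T² = 4π²r³/μ at r = 9.31×10^8 km, T = 5670 days = 5670 × 86400 s = 4.89888×10^8 s: μ = 4π²r³/T² = 1.32744×10^11 km³/s².
In km: r₁ = 6.22 × 1.496×10^8 = 9.30512×10^8 km; r₂ = 1.32 × 1.496×10^8 = 1.97472×10^8 km.
The Hohmann ellipse has a_t = (r₁ + r₂)/2 = 5.63992×10^8 km.
Circular speed at r₁: v₁ = √(μ/r₁) = √(1.32744×10^11/9.30512×10^8) = 11.9439 km/s.
On the transfer ellipse at r₁, v² = μ(2/r − 1/a) gives v_a = √[μ(2/r₁ − 1/a_t)] = 7.06745 km/s.
First burn Δv₁ = |v_a − v₁| = 4.876 km/s.
At r₂, v₂ = √(μ/r₂) = 25.927 km/s.
Transfer-orbit speed at r₂: v_p = √[μ(2/r₂ − 1/a_t)] = 33.303 km/s.
Second burn Δv₂ = |v₂ − v_p| = 7.376 km/s.
Total Δv = Δv₁ + Δv₂ = 12.25 km/s.

Δv = 12300 m/s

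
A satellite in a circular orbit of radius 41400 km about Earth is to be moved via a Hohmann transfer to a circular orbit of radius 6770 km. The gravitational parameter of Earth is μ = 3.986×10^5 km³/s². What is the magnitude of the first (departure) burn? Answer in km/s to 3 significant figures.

The Hohmann ellipse has a_t = (r₁ + r₂)/2 = 24085 km.
Circular speed at r = 41400 km: v_c = √(μ/r) = 3.103 km/s.
Vis-viva on the transfer ellipse at r = 41400 km gives v_t = √[μ(2/r − 1/a_t)] = 1.645 km/s.
Δv₁ = |v_t − v_c| = |1.645 − 3.103| = 1.458 km/s.

Δv₁ = 1.46 km/s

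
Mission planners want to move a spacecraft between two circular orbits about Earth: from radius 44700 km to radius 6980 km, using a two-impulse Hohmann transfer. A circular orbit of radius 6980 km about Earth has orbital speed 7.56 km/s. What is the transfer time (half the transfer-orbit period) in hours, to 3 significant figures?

From the circular-orbit relation v² = μ/r at r = 6980 km: μ = v²r = (7.56)² × 6980 = 3.98932×10^5 km³/s².
Transfer-ellipse semi-major axis a_t = (r₁ + r₂)/2 = (44700 + 6980)/2 = 25840 km.
Half the transfer-orbit period gives t = π√(a_t³/μ) = 20660 s.
Converting: 20660 s ÷ 3600 s/hour = 5.74 hours.

t = 5.74 hours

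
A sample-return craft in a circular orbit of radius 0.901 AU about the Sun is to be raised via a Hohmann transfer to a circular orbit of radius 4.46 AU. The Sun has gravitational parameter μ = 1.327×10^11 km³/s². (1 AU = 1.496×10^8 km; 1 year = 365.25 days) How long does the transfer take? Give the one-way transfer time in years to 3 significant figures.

In km: r₁ = 0.901 × 1.496×10^8 = 1.347896×10^8 km; r₂ = 4.46 × 1.496×10^8 = 6.67216×10^8 km.
The Hohmann ellipse has a_t = (r₁ + r₂)/2 = 4.010028×10^8 km.
By Kepler's third law the transfer-orbit period is T = 2π√(a_t³/μ), so t = T/2 = 6.925×10^7 s.
Converting: 6.925×10^7 s ÷ 3.15576×10^7 s/year (365.25 × 86400) = 2.19 years.

t = 2.19 years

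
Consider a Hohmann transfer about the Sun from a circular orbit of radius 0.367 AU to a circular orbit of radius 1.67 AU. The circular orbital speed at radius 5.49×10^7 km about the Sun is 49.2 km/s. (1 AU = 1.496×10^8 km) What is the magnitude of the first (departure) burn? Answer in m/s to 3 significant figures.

From the circular-orbit relation v² = μ/r at r = 5.49×10^7 km: μ = v²r = (49.2)² × 5.49×10^7 = 1.32893×10^11 km³/s².
In km: r₁ = 0.367 × 1.496×10^8 = 5.49032×10^7 km; r₂ = 1.67 × 1.496×10^8 = 2.49832×10^8 km.
Semi-major axis of the transfer orbit: a_t = (5.49032×10^7 + 2.49832×10^8)/2 = 1.523676×10^8 km.
On the circular orbit at r = 5.49032×10^7 km, v_c = √(μ/r) = 49.20 km/s.
Transfer-orbit speed at the same r (vis-viva, a = a_t): v_t = √[μ(2/r − 1/a_t)] = 63.00 km/s.
Δv₁ = |v_t − v_c| = |63.00 − 49.20| = 13.80 km/s.

Δv₁ = 13800 m/s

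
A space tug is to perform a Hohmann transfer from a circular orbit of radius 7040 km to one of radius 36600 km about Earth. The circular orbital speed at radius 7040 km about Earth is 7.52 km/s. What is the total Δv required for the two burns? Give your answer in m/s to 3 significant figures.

Δv = 3640 m/s

From the circular-orbit relation v² = μ/r at r = 7040 km: μ = v²r = (7.52)² × 7040 = 3.98115×10^5 km³/s².
The Hohmann ellipse has a_t = (r₁ + r₂)/2 = 21820 km.
At r₁ the circular-orbit speed is v₁ = √(μ/r₁) = 7.520 km/s.
On the transfer ellipse at r₁, v² = μ(2/r − 1/a) gives v_p = √[μ(2/r₁ − 1/a_t)] = 9.739 km/s.
First burn Δv₁ = |v_p − v₁| = 2.219 km/s.
Circular speed at r₂: v₂ = √(μ/r₂) = 3.298 km/s.
Transfer-orbit speed at r₂: v_a = √[μ(2/r₂ − 1/a_t)] = 1.873 km/s.
Second burn Δv₂ = |v₂ − v_a| = 1.425 km/s.
Δv = Δv₁ + Δv₂ = 2.219 + 1.425 = 3.644 km/s.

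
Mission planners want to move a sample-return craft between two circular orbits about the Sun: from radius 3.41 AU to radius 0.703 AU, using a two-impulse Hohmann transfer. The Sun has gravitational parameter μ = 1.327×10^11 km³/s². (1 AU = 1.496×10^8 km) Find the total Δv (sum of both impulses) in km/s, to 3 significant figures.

In km: r₁ = 3.41 × 1.496×10^8 = 5.10136×10^8 km; r₂ = 0.703 × 1.496×10^8 = 1.051688×10^8 km.
The Hohmann ellipse has a_t = (r₁ + r₂)/2 = 3.076524×10^8 km.
At r₁ the circular-orbit speed is v₁ = √(μ/r₁) = 16.1284 km/s.
Transfer-orbit speed at r₁ (vis-viva): v_a = √[μ(2/r₁ − 1/a_t)] = 9.42987 km/s.
First burn Δv₁ = |v_a − v₁| = 6.699 km/s.
At r₂, v₂ = √(μ/r₂) = 35.52 km/s.
Transfer-orbit speed at r₂: v_p = √[μ(2/r₂ − 1/a_t)] = 45.74 km/s.
Second burn Δv₂ = |v₂ − v_p| = 10.22 km/s.
Δv = Δv₁ + Δv₂ = 6.699 + 10.22 = 16.92 km/s.

Δv = 16.9 km/s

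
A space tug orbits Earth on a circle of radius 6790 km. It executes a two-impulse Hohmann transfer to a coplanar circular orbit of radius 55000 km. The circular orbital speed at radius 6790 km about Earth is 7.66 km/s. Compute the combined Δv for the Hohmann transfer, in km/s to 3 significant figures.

Δv = 3.99 km/s

From the circular-orbit relation v² = μ/r at r = 6790 km: μ = v²r = (7.66)² × 6790 = 3.98407×10^5 km³/s².
Transfer-ellipse semi-major axis a_t = (r₁ + r₂)/2 = (6790 + 55000)/2 = 30895 km.
Circular speed at r₁: v₁ = √(μ/r₁) = √(3.98407×10^5/6790) = 7.660 km/s.
On the transfer ellipse at r₁, vis-viva gives v_p = √[μ(2/r₁ − 1/a_t)] = 10.22 km/s.
First burn Δv₁ = |v_p − v₁| = 2.560 km/s.
Circular speed at r₂: v₂ = √(μ/r₂) = 2.6914 km/s.
Transfer-orbit speed at r₂: v_a = √[μ(2/r₂ − 1/a_t)] = 1.2617 km/s.
Second burn Δv₂ = |v₂ − v_a| = 1.430 km/s.
Δv = Δv₁ + Δv₂ = 2.560 + 1.430 = 3.990 km/s.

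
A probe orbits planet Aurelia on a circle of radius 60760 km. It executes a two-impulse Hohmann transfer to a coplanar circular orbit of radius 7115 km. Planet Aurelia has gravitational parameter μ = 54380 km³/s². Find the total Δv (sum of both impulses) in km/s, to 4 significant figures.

The Hohmann ellipse has a_t = (r₁ + r₂)/2 = 33937.5 km.
At r₁ the circular-orbit speed is v₁ = √(μ/r₁) = 0.94604 km/s.
On the transfer ellipse at r₁, vis-viva gives v_a = √[μ(2/r₁ − 1/a_t)] = 0.43317 km/s.
First burn Δv₁ = |v_a − v₁| = 0.5129 km/s.
At r₂, v₂ = √(μ/r₂) = 2.7646 km/s.
Transfer-orbit speed at r₂: v_p = √[μ(2/r₂ − 1/a_t)] = 3.6991 km/s.
Second burn Δv₂ = |v₂ − v_p| = 0.9345 km/s.
Δv = Δv₁ + Δv₂ = 0.5129 + 0.9345 = 1.447 km/s.

Δv = 1.447 km/s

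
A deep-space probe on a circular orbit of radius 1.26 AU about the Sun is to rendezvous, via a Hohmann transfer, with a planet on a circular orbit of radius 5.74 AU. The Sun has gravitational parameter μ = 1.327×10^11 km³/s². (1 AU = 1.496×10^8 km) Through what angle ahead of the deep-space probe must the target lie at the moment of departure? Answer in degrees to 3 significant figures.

In km: r₁ = 1.26 × 1.496×10^8 = 1.88496×10^8 km; r₂ = 5.74 × 1.496×10^8 = 8.58704×10^8 km.
Transfer-ellipse semi-major axis a_t = (r₁ + r₂)/2 = (1.88496×10^8 + 8.58704×10^8)/2 = 5.236×10^8 km.
The half-period of the transfer ellipse is t = π√(a_t³/μ) = 1.033×10^8 s.
Target angular speed ω₂ = √(μ/r₂³) = 1.448×10^-8 rad/s.
Angle swept by the target during transfer: ω₂·t = 1.496 rad = 85.71°.
Arrival is 180° from departure on the ellipse, so φ = 180° − 85.71° = 94.3°.

φ = 94.3°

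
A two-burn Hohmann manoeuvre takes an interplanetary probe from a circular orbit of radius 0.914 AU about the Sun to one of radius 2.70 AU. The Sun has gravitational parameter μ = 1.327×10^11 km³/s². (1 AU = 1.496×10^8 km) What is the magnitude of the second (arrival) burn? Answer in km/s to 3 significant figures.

In km: r₁ = 0.914 × 1.496×10^8 = 1.367344×10^8 km; r₂ = 2.70 × 1.496×10^8 = 4.0392×10^8 km.
The Hohmann ellipse has a_t = (r₁ + r₂)/2 = 2.703272×10^8 km.
On the circular orbit at r = 4.0392×10^8 km, v_c = √(μ/r) = 18.12541 km/s.
Vis-viva on the transfer ellipse at r = 4.0392×10^8 km gives v_t = √[μ(2/r − 1/a_t)] = 12.89086 km/s.
Δv₂ = |v_t − v_c| = |12.89086 − 18.12541| = 5.235 km/s.

Δv₂ = 5.23 km/s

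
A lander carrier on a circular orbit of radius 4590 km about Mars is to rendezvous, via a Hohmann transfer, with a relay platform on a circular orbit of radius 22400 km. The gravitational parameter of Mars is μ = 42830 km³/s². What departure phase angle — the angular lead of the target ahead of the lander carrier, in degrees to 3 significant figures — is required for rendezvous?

φ = 95.8°

The Hohmann ellipse has a_t = (r₁ + r₂)/2 = 13495 km.
The half-period of the transfer ellipse is t = π√(a_t³/μ) = 23800 s.
The target's mean motion on its circular orbit is ω₂ = √(μ/r₂³) = 6.173×10^-5 rad/s.
Angle swept by the target during transfer: ω₂·t = 1.469 rad = 84.17°.
The lander carrier traverses 180° on the transfer ellipse, so the target must lead by 180° − 84.17° = 95.8°.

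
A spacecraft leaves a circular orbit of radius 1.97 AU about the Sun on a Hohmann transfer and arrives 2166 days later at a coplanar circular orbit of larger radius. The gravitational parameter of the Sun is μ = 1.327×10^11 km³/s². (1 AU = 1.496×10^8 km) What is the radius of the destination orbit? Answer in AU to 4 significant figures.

In km: r₁ = 1.97 × 1.496×10^8 = 2.94712×10^8 km.
Transfer time t = 2166 days = 1.871424×10^8 s, and t = π√(a_t³/μ).
So a_t = (μ t²/π²)^(1/3) = (1.327×10^11 × (1.871424×10^8)² / π²)^(1/3) = 7.7799×10^8 km.
Since a_t = (r₁ + r₂)/2, r₂ = 2a_t − r₁ = 2×7.7799×10^8 − 2.94712×10^8 = 1.261268×10^9 km.
In AU: r₂ = 1.261268×10^9 / 1.496×10^8 = 8.431 AU.

r₂ = 8.431 AU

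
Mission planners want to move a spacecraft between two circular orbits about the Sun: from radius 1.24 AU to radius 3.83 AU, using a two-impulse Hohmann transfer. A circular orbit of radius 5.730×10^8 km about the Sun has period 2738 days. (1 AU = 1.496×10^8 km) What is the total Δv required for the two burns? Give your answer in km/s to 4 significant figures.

Δv = 10.70 km/s

From Kepler's third law T² = 4π²r³/μ at r = 5.730×10^8 km, T = 2738 days = 2738 × 86400 s = 2.365632×10^8 s: μ = 4π²r³/T² = 1.32718×10^11 km³/s².
In km: r₁ = 1.24 × 1.496×10^8 = 1.85504×10^8 km; r₂ = 3.83 × 1.496×10^8 = 5.72968×10^8 km.
The Hohmann ellipse has a_t = (r₁ + r₂)/2 = 3.79236×10^8 km.
Circular speed at r₁: v₁ = √(μ/r₁) = √(1.32718×10^11/1.85504×10^8) = 26.7478 km/s.
On the transfer ellipse at r₁, vis-viva equation gives v_p = √[μ(2/r₁ − 1/a_t)] = 32.8775 km/s.
First burn Δv₁ = |v_p − v₁| = 6.1297 km/s.
Circular speed at r₂: v₂ = √(μ/r₂) = 15.2195 km/s.
Transfer-orbit speed at r₂: v_a = √[μ(2/r₂ − 1/a_t)] = 10.6444 km/s.
Second burn Δv₂ = |v₂ − v_a| = 4.5751 km/s.
Total Δv = Δv₁ + Δv₂ = 10.70 km/s.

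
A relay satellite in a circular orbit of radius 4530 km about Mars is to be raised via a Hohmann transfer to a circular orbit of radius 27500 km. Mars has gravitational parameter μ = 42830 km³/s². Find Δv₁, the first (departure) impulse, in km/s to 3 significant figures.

Δv₁ = 0.954 km/s

Semi-major axis of the transfer orbit: a_t = (4530 + 27500)/2 = 16015 km.
On the circular orbit at r = 4530 km, v_c = √(μ/r) = 3.0749 km/s.
Vis-viva on the transfer ellipse at r = 4530 km gives v_t = √[μ(2/r − 1/a_t)] = 4.0293 km/s.
Δv₁ = |v_t − v_c| = |4.0293 − 3.0749| = 0.9544 km/s.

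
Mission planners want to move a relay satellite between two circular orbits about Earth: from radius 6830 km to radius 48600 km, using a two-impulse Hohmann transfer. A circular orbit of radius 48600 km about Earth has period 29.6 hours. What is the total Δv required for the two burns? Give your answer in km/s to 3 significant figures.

Δv = 3.92 km/s

From Kepler's third law T² = 4π²r³/μ at r = 48600 km, T = 29.6 hours = 29.6 × 3600 s = 1.0656×10^5 s: μ = 4π²r³/T² = 3.99099×10^5 km³/s².
Transfer-ellipse semi-major axis a_t = (r₁ + r₂)/2 = (6830 + 48600)/2 = 27715 km.
Circular speed at r₁: v₁ = √(μ/r₁) = √(3.99099×10^5/6830) = 7.64416 km/s.
On the transfer ellipse at r₁, vis-viva equation gives v_p = √[μ(2/r₁ − 1/a_t)] = 10.1226 km/s.
First burn Δv₁ = |v_p − v₁| = 2.478 km/s.
Circular speed at r₂: v₂ = √(μ/r₂) = 2.866 km/s.
Transfer-orbit speed at r₂: v_a = √[μ(2/r₂ − 1/a_t)] = 1.423 km/s.
Second burn Δv₂ = |v₂ − v_a| = 1.443 km/s.
Total Δv = Δv₁ + Δv₂ = 3.921 km/s.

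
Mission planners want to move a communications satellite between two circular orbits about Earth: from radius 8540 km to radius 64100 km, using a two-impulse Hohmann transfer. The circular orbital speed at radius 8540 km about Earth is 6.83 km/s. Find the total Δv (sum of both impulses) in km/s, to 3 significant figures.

Δv = 3.53 km/s

From the circular-orbit relation v² = μ/r at r = 8540 km: μ = v²r = (6.83)² × 8540 = 3.98382×10^5 km³/s².
The Hohmann ellipse has a_t = (r₁ + r₂)/2 = 36320 km.
Circular speed at r₁: v₁ = √(μ/r₁) = √(3.98382×10^5/8540) = 6.830 km/s.
Transfer-orbit speed at r₁ (vis-viva equation): v_p = √[μ(2/r₁ − 1/a_t)] = 9.074 km/s.
First burn Δv₁ = |v_p − v₁| = 2.244 km/s.
At r₂, v₂ = √(μ/r₂) = 2.493 km/s.
Transfer-orbit speed at r₂: v_a = √[μ(2/r₂ − 1/a_t)] = 1.209 km/s.
Second burn Δv₂ = |v₂ − v_a| = 1.284 km/s.
Δv = Δv₁ + Δv₂ = 2.244 + 1.284 = 3.528 km/s.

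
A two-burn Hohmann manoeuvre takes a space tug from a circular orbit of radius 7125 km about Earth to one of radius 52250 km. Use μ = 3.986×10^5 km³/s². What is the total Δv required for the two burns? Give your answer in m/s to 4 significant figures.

The Hohmann ellipse has a_t = (r₁ + r₂)/2 = 29687.5 km.
Circular speed at r₁: v₁ = √(μ/r₁) = √(3.986×10^5/7125) = 7.480 km/s.
On the transfer ellipse at r₁, vis-viva equation gives v_p = √[μ(2/r₁ − 1/a_t)] = 9.923 km/s.
First burn Δv₁ = |v_p − v₁| = 2.443 km/s.
At r₂, v₂ = √(μ/r₂) = 2.762 km/s.
Transfer-orbit speed at r₂: v_a = √[μ(2/r₂ − 1/a_t)] = 1.353 km/s.
Second burn Δv₂ = |v₂ − v_a| = 1.409 km/s.
Total Δv = Δv₁ + Δv₂ = 3.852 km/s.

Δv = 3852 m/s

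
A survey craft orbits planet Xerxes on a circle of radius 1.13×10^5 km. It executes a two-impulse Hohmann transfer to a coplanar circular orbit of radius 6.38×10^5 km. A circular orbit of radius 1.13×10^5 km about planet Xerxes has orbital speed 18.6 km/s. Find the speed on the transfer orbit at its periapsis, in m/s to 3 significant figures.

From the circular-orbit relation v² = μ/r at r = 1.13×10^5 km: μ = v²r = (18.6)² × 1.13×10^5 = 3.90935×10^7 km³/s².
The Hohmann ellipse has a_t = (r₁ + r₂)/2 = 3.755×10^5 km.
At periapsis, r = 1.130×10^5 km.
Applying v² = μ(2/r − 1/a_t): v = 24.24 km/s.

v = 24200 m/s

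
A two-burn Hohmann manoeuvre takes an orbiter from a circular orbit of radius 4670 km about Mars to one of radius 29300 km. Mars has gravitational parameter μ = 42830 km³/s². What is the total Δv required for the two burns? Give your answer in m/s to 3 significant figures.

Δv = 1520 m/s

Semi-major axis of the transfer orbit: a_t = (4670 + 29300)/2 = 16985 km.
At r₁ the circular-orbit speed is v₁ = √(μ/r₁) = 3.02842 km/s.
On the transfer ellipse at r₁, vis-viva gives v_p = √[μ(2/r₁ − 1/a_t)] = 3.97756 km/s.
First burn Δv₁ = |v_p − v₁| = 0.9491 km/s.
At r₂, v₂ = √(μ/r₂) = 1.20904 km/s.
Transfer-orbit speed at r₂: v_a = √[μ(2/r₂ − 1/a_t)] = 0.633966 km/s.
Second burn Δv₂ = |v₂ − v_a| = 0.5751 km/s.
Total Δv = Δv₁ + Δv₂ = 1.524 km/s.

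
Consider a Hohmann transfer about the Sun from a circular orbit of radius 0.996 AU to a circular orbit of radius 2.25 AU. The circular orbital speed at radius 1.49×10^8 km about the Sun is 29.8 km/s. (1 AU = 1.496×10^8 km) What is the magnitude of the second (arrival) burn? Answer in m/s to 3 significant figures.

Δv₂ = 4290 m/s

From the circular-orbit relation v² = μ/r at r = 1.49×10^8 km: μ = v²r = (29.8)² × 1.49×10^8 = 1.32318×10^11 km³/s².
In km: r₁ = 0.996 × 1.496×10^8 = 1.490016×10^8 km; r₂ = 2.25 × 1.496×10^8 = 3.366×10^8 km.
The Hohmann ellipse has a_t = (r₁ + r₂)/2 = 2.428008×10^8 km.
On the circular orbit at r = 3.366×10^8 km, v_c = √(μ/r) = 19.827 km/s.
Transfer-orbit speed at the same r (vis-viva, a = a_t): v_t = √[μ(2/r − 1/a_t)] = 15.532 km/s.
Δv₂ = |v_t − v_c| = |15.532 − 19.827| = 4.295 km/s.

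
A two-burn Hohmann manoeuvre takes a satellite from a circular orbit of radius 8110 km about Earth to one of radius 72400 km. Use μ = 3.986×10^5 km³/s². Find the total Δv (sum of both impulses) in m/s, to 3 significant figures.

Semi-major axis of the transfer orbit: a_t = (8110 + 72400)/2 = 40255 km.
At r₁ the circular-orbit speed is v₁ = √(μ/r₁) = 7.010649 km/s.
On the transfer ellipse at r₁, vis-viva gives v_p = √[μ(2/r₁ − 1/a_t)] = 9.401942 km/s.
First burn Δv₁ = |v_p − v₁| = 2.391293 km/s.
At r₂, v₂ = √(μ/r₂) = 2.346385 km/s.
Transfer-orbit speed at r₂: v_a = √[μ(2/r₂ − 1/a_t)] = 1.053173 km/s.
Second burn Δv₂ = |v₂ − v_a| = 1.293212 km/s.
Total Δv = Δv₁ + Δv₂ = 3.685 km/s.

Δv = 3680 m/s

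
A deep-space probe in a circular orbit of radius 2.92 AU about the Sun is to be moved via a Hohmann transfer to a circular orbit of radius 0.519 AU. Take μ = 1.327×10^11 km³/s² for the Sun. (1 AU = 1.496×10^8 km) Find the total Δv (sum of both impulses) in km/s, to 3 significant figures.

In km: r₁ = 2.92 × 1.496×10^8 = 4.36832×10^8 km; r₂ = 0.519 × 1.496×10^8 = 7.76424×10^7 km.
The Hohmann ellipse has a_t = (r₁ + r₂)/2 = 2.572372×10^8 km.
At r₁ the circular-orbit speed is v₁ = √(μ/r₁) = 17.4292 km/s.
Transfer-orbit speed at r₁ (v² = μ(2/r − 1/a)): v_a = √[μ(2/r₁ − 1/a_t)] = 9.57549 km/s.
First burn Δv₁ = |v_a − v₁| = 7.8537 km/s.
Circular speed at r₂: v₂ = √(μ/r₂) = 41.3415 km/s.
Transfer-orbit speed at r₂: v_p = √[μ(2/r₂ − 1/a_t)] = 53.8736 km/s.
Second burn Δv₂ = |v₂ − v_p| = 12.532 km/s.
Total Δv = Δv₁ + Δv₂ = 20.39 km/s.

Δv = 20.4 km/s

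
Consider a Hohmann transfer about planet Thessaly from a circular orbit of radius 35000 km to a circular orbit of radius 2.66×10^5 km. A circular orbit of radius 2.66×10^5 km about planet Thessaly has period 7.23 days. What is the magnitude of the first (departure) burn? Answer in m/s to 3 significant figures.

From Kepler's third law T² = 4π²r³/μ at r = 2.66×10^5 km, T = 7.23 days = 7.23 × 86400 s = 6.24672×10^5 s: μ = 4π²r³/T² = 1.90415×10^6 km³/s².
Transfer-ellipse semi-major axis a_t = (r₁ + r₂)/2 = (35000 + 2.660×10^5)/2 = 1.505×10^5 km.
Circular speed at r = 35000 km: v_c = √(μ/r) = 7.376 km/s.
Vis-viva on the transfer ellipse at r = 35000 km gives v_t = √[μ(2/r − 1/a_t)] = 9.806 km/s.
Δv₁ = |v_t − v_c| = |9.806 − 7.376| = 2.430 km/s.

Δv₁ = 2430 m/s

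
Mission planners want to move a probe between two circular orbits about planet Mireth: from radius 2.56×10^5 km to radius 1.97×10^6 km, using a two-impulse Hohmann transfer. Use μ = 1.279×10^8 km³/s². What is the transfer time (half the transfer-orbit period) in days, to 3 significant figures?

Semi-major axis of the transfer orbit: a_t = (2.560×10^5 + 1.970×10^6)/2 = 1.113×10^6 km.
Transfer time t = π√(a_t³/μ) = π√((1.113×10^6)³ / 1.279×10^8) = 3.262×10^5 s.
Converting: 3.262×10^5 s ÷ 86400 s/day = 3.78 days.

t = 3.78 days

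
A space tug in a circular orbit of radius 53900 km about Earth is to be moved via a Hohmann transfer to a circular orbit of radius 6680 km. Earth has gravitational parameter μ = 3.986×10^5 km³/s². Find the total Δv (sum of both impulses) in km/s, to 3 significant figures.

Δv = 4.02 km/s

Semi-major axis of the transfer orbit: a_t = (53900 + 6680)/2 = 30290 km.
Circular speed at r₁: v₁ = √(μ/r₁) = √(3.986×10^5/53900) = 2.719 km/s.
On the transfer ellipse at r₁, v² = μ(2/r − 1/a) gives v_a = √[μ(2/r₁ − 1/a_t)] = 1.277 km/s.
First burn Δv₁ = |v_a − v₁| = 1.442 km/s.
At r₂, v₂ = √(μ/r₂) = 7.72468 km/s.
Transfer-orbit speed at r₂: v_p = √[μ(2/r₂ − 1/a_t)] = 10.3045 km/s.
Second burn Δv₂ = |v₂ − v_p| = 2.580 km/s.
Total Δv = Δv₁ + Δv₂ = 4.022 km/s.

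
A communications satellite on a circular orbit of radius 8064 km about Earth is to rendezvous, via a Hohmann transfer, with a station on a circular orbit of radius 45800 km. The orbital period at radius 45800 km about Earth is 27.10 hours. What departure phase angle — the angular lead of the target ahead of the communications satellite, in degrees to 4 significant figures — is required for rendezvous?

From Kepler's third law T² = 4π²r³/μ at r = 45800 km, T = 27.10 hours = 27.10 × 3600 s = 97560 s: μ = 4π²r³/T² = 3.98486×10^5 km³/s².
Semi-major axis of the transfer orbit: a_t = (8064 + 45800)/2 = 26932 km.
The half-period of the transfer ellipse is t = π√(a_t³/μ) = 21996 s.
Target angular speed ω₂ = √(μ/r₂³) = 6.4403×10^-5 rad/s.
Angle swept by the target during transfer: ω₂·t = 1.4166 rad = 81.17°.
The communications satellite traverses 180° on the transfer ellipse, so the target must lead by 180° − 81.17° = 98.83°.

φ = 98.83°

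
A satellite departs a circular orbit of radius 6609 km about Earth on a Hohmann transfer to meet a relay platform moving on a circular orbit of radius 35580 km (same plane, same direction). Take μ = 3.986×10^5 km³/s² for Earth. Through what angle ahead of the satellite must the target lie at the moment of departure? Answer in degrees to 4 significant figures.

The Hohmann ellipse has a_t = (r₁ + r₂)/2 = 21094.5 km.
The half-period of the transfer ellipse is t = π√(a_t³/μ) = 15245.3 s.
Target angular speed ω₂ = √(μ/r₂³) = 9.40719×10^-5 rad/s.
Angle swept by the target during transfer: ω₂·t = 1.4342 rad = 82.17°.
The satellite traverses 180° on the transfer ellipse, so the target must lead by 180° − 82.17° = 97.83°.

φ = 97.83°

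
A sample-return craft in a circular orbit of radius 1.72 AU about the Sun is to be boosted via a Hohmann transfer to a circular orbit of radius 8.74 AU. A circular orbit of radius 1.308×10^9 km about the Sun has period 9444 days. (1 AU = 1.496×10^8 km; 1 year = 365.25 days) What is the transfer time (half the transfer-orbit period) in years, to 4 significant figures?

t = 5.981 years

From Kepler's third law T² = 4π²r³/μ at r = 1.308×10^9 km, T = 9444 days = 9444 × 86400 s = 8.159616×10^8 s: μ = 4π²r³/T² = 1.32692×10^11 km³/s².
In km: r₁ = 1.72 × 1.496×10^8 = 2.57312×10^8 km; r₂ = 8.74 × 1.496×10^8 = 1.307504×10^9 km.
The Hohmann ellipse has a_t = (r₁ + r₂)/2 = 7.82408×10^8 km.
By Kepler's third law the transfer-orbit period is T = 2π√(a_t³/μ), so t = T/2 = 1.8875×10^8 s.
Converting: 1.8875×10^8 s ÷ 3.15576×10^7 s/year (365.25 × 86400) = 5.981 years.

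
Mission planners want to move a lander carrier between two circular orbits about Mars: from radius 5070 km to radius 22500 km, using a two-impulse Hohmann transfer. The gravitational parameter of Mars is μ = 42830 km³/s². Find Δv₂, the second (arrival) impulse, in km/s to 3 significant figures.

Transfer-ellipse semi-major axis a_t = (r₁ + r₂)/2 = (5070 + 22500)/2 = 13785 km.
Circular speed at r = 22500 km: v_c = √(μ/r) = 1.3797 km/s.
Vis-viva on the transfer ellipse at r = 22500 km gives v_t = √[μ(2/r − 1/a_t)] = 0.83673 km/s.
Δv₂ = |v_t − v_c| = |0.83673 − 1.3797| = 0.5430 km/s.

Δv₂ = 0.543 km/s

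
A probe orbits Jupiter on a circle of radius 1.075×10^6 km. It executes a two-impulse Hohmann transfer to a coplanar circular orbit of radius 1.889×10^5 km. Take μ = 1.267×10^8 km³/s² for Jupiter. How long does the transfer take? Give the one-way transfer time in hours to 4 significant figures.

t = 38.95 hours

Semi-major axis of the transfer orbit: a_t = (1.075×10^6 + 1.889×10^5)/2 = 6.3195×10^5 km.
By Kepler's third law the transfer-orbit period is T = 2π√(a_t³/μ), so t = T/2 = 1.4021×10^5 s.
Converting: 1.4021×10^5 s ÷ 3600 s/hour = 38.95 hours.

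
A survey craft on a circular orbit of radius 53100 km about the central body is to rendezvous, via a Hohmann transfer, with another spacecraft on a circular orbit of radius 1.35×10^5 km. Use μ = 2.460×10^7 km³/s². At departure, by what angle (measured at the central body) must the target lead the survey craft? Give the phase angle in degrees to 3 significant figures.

φ = 75.3°

Semi-major axis of the transfer orbit: a_t = (53100 + 1.350×10^5)/2 = 94050 km.
Transfer time t = π√(a_t³/μ) = 18270 s.
The target's mean motion on its circular orbit is ω₂ = √(μ/r₂³) = 9.999×10^-5 rad/s.
Angle swept by the target during transfer: ω₂·t = 1.827 rad = 104.7°.
Arrival is 180° from departure on the ellipse, so φ = 180° − 104.7° = 75.3°.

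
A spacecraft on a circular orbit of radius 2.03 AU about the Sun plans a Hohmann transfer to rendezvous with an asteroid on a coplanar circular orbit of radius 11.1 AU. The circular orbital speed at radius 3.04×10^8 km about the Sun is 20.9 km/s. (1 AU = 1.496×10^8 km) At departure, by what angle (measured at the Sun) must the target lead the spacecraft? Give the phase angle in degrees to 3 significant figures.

From the circular-orbit relation v² = μ/r at r = 3.04×10^8 km: μ = v²r = (20.9)² × 3.04×10^8 = 1.32790×10^11 km³/s².
In km: r₁ = 2.03 × 1.496×10^8 = 3.03688×10^8 km; r₂ = 11.1 × 1.496×10^8 = 1.66056×10^9 km.
The Hohmann ellipse has a_t = (r₁ + r₂)/2 = 9.82124×10^8 km.
The half-period of the transfer ellipse is t = π√(a_t³/μ) = 2.65348×10^8 s.
Target angular speed ω₂ = √(μ/r₂³) = 5.38519×10^-9 rad/s.
Angle swept by the target during transfer: ω₂·t = 1.42895 rad = 81.87°.
Arrival is 180° from departure on the ellipse, so φ = 180° − 81.87° = 98.1°.

φ = 98.1°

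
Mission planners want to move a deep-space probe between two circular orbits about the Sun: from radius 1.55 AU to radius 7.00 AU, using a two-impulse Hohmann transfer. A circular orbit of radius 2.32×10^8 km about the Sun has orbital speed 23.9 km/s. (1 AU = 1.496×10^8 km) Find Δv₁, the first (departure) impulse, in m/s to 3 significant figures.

From the circular-orbit relation v² = μ/r at r = 2.32×10^8 km: μ = v²r = (23.9)² × 2.32×10^8 = 1.32521×10^11 km³/s².
In km: r₁ = 1.55 × 1.496×10^8 = 2.3188×10^8 km; r₂ = 7.00 × 1.496×10^8 = 1.0472×10^9 km.
The Hohmann ellipse has a_t = (r₁ + r₂)/2 = 6.3954×10^8 km.
Circular speed at r = 2.3188×10^8 km: v_c = √(μ/r) = 23.906 km/s.
Transfer-orbit speed at the same r (vis-viva, a = a_t): v_t = √[μ(2/r − 1/a_t)] = 30.591 km/s.
Δv₁ = |v_t − v_c| = |30.591 − 23.906| = 6.685 km/s.

Δv₁ = 6680 m/s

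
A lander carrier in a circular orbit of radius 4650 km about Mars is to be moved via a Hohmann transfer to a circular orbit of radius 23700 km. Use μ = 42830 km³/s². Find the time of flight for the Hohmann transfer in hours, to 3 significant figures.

The Hohmann ellipse has a_t = (r₁ + r₂)/2 = 14175 km.
Transfer time t = π√(a_t³/μ) = π√((14175)³ / 42830) = 25620 s.
Converting: 25620 s ÷ 3600 s/hour = 7.12 hours.

t = 7.12 hours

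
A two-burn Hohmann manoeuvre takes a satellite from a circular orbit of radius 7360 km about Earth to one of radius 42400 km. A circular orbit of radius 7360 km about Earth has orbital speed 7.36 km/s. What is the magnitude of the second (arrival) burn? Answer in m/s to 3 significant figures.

From the circular-orbit relation v² = μ/r at r = 7360 km: μ = v²r = (7.36)² × 7360 = 3.98688×10^5 km³/s².
Transfer-ellipse semi-major axis a_t = (r₁ + r₂)/2 = (7360 + 42400)/2 = 24880 km.
On the circular orbit at r = 42400 km, v_c = √(μ/r) = 3.0664 km/s.
Vis-viva on the transfer ellipse at r = 42400 km gives v_t = √[μ(2/r − 1/a_t)] = 1.6678 km/s.
Δv₂ = |v_t − v_c| = |1.6678 − 3.0664| = 1.399 km/s.

Δv₂ = 1400 m/s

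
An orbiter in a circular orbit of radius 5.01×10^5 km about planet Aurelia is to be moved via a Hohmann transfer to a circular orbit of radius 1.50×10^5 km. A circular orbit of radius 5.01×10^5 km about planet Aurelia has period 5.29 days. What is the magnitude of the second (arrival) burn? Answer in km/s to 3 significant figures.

Δv₂ = 3.03 km/s

From Kepler's third law T² = 4π²r³/μ at r = 5.01×10^5 km, T = 5.29 days = 5.29 × 86400 s = 4.57056×10^5 s: μ = 4π²r³/T² = 2.37648×10^7 km³/s².
Semi-major axis of the transfer orbit: a_t = (5.010×10^5 + 1.500×10^5)/2 = 3.255×10^5 km.
Circular speed at r = 1.500×10^5 km: v_c = √(μ/r) = 12.587 km/s.
Transfer-orbit speed at the same r (vis-viva, a = a_t): v_t = √[μ(2/r − 1/a_t)] = 15.616 km/s.
Δv₂ = |v_t − v_c| = |15.616 − 12.587| = 3.029 km/s.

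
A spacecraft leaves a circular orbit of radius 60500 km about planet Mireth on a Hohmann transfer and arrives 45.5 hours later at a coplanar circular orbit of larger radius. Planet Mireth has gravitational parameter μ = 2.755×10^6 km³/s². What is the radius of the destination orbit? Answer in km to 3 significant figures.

r₂ = 3.31×10^5 km

Transfer time t = 45.5 hours = 1.638×10^5 s, and t = π√(a_t³/μ).
So a_t = (μ t²/π²)^(1/3) = (2.755×10^6 × (1.638×10^5)² / π²)^(1/3) = 1.9565×10^5 km.
Since a_t = (r₁ + r₂)/2, r₂ = 2a_t − r₁ = 2×1.9565×10^5 − 60500 = 3.308×10^5 km.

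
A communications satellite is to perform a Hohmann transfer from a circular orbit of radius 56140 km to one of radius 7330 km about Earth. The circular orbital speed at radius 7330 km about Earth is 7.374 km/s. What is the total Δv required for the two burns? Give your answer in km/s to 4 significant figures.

From the circular-orbit relation v² = μ/r at r = 7330 km: μ = v²r = (7.374)² × 7330 = 3.98575×10^5 km³/s².
The Hohmann ellipse has a_t = (r₁ + r₂)/2 = 31735 km.
At r₁ the circular-orbit speed is v₁ = √(μ/r₁) = 2.665 km/s.
Transfer-orbit speed at r₁ (vis-viva equation): v_a = √[μ(2/r₁ − 1/a_t)] = 1.281 km/s.
First burn Δv₁ = |v_a − v₁| = 1.384 km/s.
Circular speed at r₂: v₂ = √(μ/r₂) = 7.374 km/s.
Transfer-orbit speed at r₂: v_p = √[μ(2/r₂ − 1/a_t)] = 9.808 km/s.
Second burn Δv₂ = |v₂ − v_p| = 2.434 km/s.
Total Δv = Δv₁ + Δv₂ = 3.818 km/s.

Δv = 3.818 km/s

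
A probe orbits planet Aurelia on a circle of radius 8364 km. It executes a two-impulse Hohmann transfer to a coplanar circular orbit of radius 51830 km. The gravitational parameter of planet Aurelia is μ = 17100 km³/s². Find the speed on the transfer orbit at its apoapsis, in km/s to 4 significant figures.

v = 0.3028 km/s

Transfer-ellipse semi-major axis a_t = (r₁ + r₂)/2 = (8364 + 51830)/2 = 30097 km.
At apoapsis, r = 51830 km.
Vis-viva: v = √[μ(2/r − 1/a_t)] = √[17100 × (2/51830 − 1/30097)] = 0.3028 km/s.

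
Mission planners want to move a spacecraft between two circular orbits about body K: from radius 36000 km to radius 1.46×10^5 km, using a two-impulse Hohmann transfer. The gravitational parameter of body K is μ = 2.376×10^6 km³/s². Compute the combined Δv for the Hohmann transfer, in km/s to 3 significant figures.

The Hohmann ellipse has a_t = (r₁ + r₂)/2 = 91000 km.
Circular speed at r₁: v₁ = √(μ/r₁) = √(2.376×10^6/36000) = 8.124 km/s.
On the transfer ellipse at r₁, v² = μ(2/r − 1/a) gives v_p = √[μ(2/r₁ − 1/a_t)] = 10.29 km/s.
First burn Δv₁ = |v_p − v₁| = 2.166 km/s.
At r₂, v₂ = √(μ/r₂) = 4.034 km/s.
Transfer-orbit speed at r₂: v_a = √[μ(2/r₂ − 1/a_t)] = 2.537 km/s.
Second burn Δv₂ = |v₂ − v_a| = 1.497 km/s.
Δv = Δv₁ + Δv₂ = 2.166 + 1.497 = 3.663 km/s.

Δv = 3.66 km/s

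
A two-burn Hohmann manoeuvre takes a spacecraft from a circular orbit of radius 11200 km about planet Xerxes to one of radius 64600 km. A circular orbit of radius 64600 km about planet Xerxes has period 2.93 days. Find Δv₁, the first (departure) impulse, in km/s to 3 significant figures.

Δv₁ = 1.18 km/s

From Kepler's third law T² = 4π²r³/μ at r = 64600 km, T = 2.93 days = 2.93 × 86400 s = 2.53152×10^5 s: μ = 4π²r³/T² = 1.66071×10^5 km³/s².
Transfer-ellipse semi-major axis a_t = (r₁ + r₂)/2 = (11200 + 64600)/2 = 37900 km.
Circular speed at r = 11200 km: v_c = √(μ/r) = 3.8507 km/s.
Vis-viva on the transfer ellipse at r = 11200 km gives v_t = √[μ(2/r − 1/a_t)] = 5.0273 km/s.
Δv₁ = |v_t − v_c| = |5.0273 − 3.8507| = 1.177 km/s.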